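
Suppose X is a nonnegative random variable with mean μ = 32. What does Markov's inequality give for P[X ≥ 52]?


μ = E[X] = 32, a = 52.
Markov: P[X ≥ 52] ≤ μ/a = (32)/52 = 8/13.
Numerically: ≈ 0.615385.
(Since a = 52 > μ = 32.000000, the bound 8/13 is < 1 and informative.)

P[X ≥ 52] ≤ 8/13 ≈ 0.615385.


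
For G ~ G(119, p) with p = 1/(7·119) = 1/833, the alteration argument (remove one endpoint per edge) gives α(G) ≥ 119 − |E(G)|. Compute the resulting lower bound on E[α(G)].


E[|E(G)|] = C(119, 2)·p = 7021 · (1/833) = 59/7.
E[α(G)] ≥ n − E[|E(G)|] = 119 − 59/7 = 774/7.
Numerically: ≈ 110.5714.
(This is only a lower bound; the true E[α(G)] may be larger.)

E[α(G)] ≥ 774/7 ≈ 110.5714.


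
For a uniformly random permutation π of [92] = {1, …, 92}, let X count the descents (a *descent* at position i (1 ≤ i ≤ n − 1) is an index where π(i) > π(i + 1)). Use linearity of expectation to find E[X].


Write X = Σ X_I over i = 1, …, 91, with X_I the indicator of one descent.
There are 91 indicators.
For each fixed i, the pair (π(i), π(i+1)) is a uniformly random ordered pair of distinct values from {1, …, 92}; by symmetry P[π(i) > π(i+1)] = 1/2.
By linearity: E[X] = 91 · (1/2) = (92 − 1) · (1/2) = 91/2 ≈ 45.50000.

E[X] = 91/2 = 45.50000.


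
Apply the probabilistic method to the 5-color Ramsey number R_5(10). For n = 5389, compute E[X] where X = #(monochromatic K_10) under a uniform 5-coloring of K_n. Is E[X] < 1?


E[X] = C(5389, 10) · 5^{1 − 45} = 5645340767466558997768874792926 · 5^{−44} = 5645340767466558997768874792926/5684341886080801486968994140625.
As a reduced fraction: E[X] = 5645340767466558997768874792926/5684341886080801486968994140625 ≈ 0.993139.
Is E[X] < 1? YES.
Since E[X] < 1, there exists a 5-coloring of K_{5389} with no monochromatic K_10; hence R_5(10) > 5389.

E[X] = 5645340767466558997768874792926/5684341886080801486968994140625 ≈ 0.993139; E[X] < 1, so R_5(10) > 5389.


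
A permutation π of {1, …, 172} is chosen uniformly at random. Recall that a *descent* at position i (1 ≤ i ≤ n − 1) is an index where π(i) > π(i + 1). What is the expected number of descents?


Write X = Σ X_I over i = 1, …, 171, with X_I the indicator of one descent.
There are 171 indicators.
For each fixed i, the pair (π(i), π(i+1)) is a uniformly random ordered pair of distinct values from {1, …, 172}; by symmetry P[π(i) > π(i+1)] = 1/2.
By linearity: E[X] = 171 · (1/2) = (172 − 1) · (1/2) = 171/2 ≈ 85.500.

E[X] = 171/2 = 85.500.


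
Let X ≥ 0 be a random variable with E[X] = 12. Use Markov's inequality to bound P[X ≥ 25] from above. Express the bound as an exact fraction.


μ = E[X] = 12, a = 25.
Markov: P[X ≥ 25] ≤ μ/a = (12)/25 = 12/25.
Numerically: ≈ 0.480.
(Since a = 25 > μ = 12.000, the bound 12/25 is < 1 and informative.)

P[X ≥ 25] ≤ 12/25 ≈ 0.480.


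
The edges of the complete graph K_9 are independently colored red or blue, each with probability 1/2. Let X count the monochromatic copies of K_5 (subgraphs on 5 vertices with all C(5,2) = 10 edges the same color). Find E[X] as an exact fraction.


Let X = Σ_S X_S over the C(9, 5) = 126 subsets S of size 5, where X_S = 1 if the K_5 on S is monochromatic.
For a fixed S, the K_5 on S has C(5, 2) = 10 edges. P[all 10 edges red] = (1/2)^10, and likewise for blue, so P[monochromatic] = 2·(1/2)^10 = 2^{1 − 10} = 1/512.
Summing: E[X] = C(9, 5) · 2^{1 − 10} = 126 · 1/512 = 63/256.
Numerically: E[X] ≈ 0.246.

E[X] = C(9,5)·2^(1−C(5,2)) = 63/256 ≈ 0.246.


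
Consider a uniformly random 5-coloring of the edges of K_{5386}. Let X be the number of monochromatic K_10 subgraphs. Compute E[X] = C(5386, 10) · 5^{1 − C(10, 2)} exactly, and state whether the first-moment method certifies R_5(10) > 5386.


E[X] = C(5386, 10) · 5^{1 − 45} = 5613966214234562222231428510561 · 5^{−44} = 5613966214234562222231428510561/5684341886080801486968994140625.
As a reduced fraction: E[X] = 5613966214234562222231428510561/5684341886080801486968994140625 ≈ 0.98762.
Is E[X] < 1? YES.
Since E[X] < 1, there exists a 5-coloring of K_{5386} with no monochromatic K_10; hence R_5(10) > 5386.

E[X] = 5613966214234562222231428510561/5684341886080801486968994140625 ≈ 0.98762; E[X] < 1, so R_5(10) > 5386.


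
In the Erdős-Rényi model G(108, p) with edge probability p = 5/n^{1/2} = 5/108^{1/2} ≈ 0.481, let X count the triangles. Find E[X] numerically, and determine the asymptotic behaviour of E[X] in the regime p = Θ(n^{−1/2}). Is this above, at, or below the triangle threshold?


Number of potential triangles: C(108, 3) = 204156.
Each occurs with probability p³ ≈ (0.481)³ ≈ 1.11372e-01.
By linearity: E[X] = C(108, 3)·p³ ≈ 204156 · 1.11372e-01 ≈ 22737.176.
Since α = 1/2 < 1, p = c/n^{1/2} ≫ 1/n is above the triangle threshold p ~ 1/n. Asymptotically E[X] ~ (c³/6)·n^{3(1−α)} = (5³/6)·n^{1.5} → ∞; triangles are abundant w.h.p.

E[X] ≈ 22737.176; in regime p = Θ(1/n^{1/2}) E[X] diverges (above the triangle threshold p ~ 1/n).


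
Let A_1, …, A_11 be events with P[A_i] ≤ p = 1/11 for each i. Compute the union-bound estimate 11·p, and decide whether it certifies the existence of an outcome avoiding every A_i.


Union bound: P[∪_{i=1}^{11} A_i] ≤ Σ_i P[A_i] ≤ 11·p = 11·(1/11) = 1.
Numerically: 1 ≈ 1.000.
Is 1 < 1? NO.
Since the bound 1 is ≥ 1, the union bound is uninformative here; it does NOT by itself certify existence.

11·p = 1 ≈ 1.000; existence NOT certified by the union bound.


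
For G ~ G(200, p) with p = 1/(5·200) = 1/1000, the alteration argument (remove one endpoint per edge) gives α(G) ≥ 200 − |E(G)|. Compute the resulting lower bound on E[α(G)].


E[|E(G)|] = C(200, 2)·p = 19900 · (1/1000) = 199/10.
E[α(G)] ≥ n − E[|E(G)|] = 200 − 199/10 = 1801/10.
Numerically: ≈ 180.100000.
(This is only a lower bound; the true E[α(G)] may be larger.)

E[α(G)] ≥ 1801/10 ≈ 180.100000.


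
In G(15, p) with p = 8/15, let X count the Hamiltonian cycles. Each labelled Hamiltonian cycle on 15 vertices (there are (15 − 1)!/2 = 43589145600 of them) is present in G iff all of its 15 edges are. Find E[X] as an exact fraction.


K_15 has (15 − 1)!/2 = 43589145600 labelled Hamiltonian cycles.
For each such Hamiltonian cycle H, let X_H = 1 if all 15 edges of H are present in G. Then P[X_H = 1] = p^{15} = (8/15)^{15} = 35184372088832/437893890380859375.
By linearity of expectation: E[X] = Σ_H E[X_H] = 43589145600 · p^{15} = 43589145600 · 35184372088832/437893890380859375 = 252453780711880523776/72081298828125.
Numerically: E[X] ≈ 3.502e+06.

E[X] = 43589145600 · (8/15)^{15} = 252453780711880523776/72081298828125 ≈ 3.502e+06.


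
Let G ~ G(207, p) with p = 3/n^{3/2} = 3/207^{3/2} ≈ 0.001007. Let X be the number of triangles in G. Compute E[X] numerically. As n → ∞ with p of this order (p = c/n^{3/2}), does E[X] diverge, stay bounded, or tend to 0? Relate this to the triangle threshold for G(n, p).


Number of potential triangles: C(207, 3) = 1456935.
Each occurs with probability p³ ≈ (0.001007)³ ≈ 1.022109e-09.
By linearity: E[X] = C(207, 3)·p³ ≈ 1456935 · 1.022109e-09 ≈ 0.0015.
Since α = 3/2 > 1, p = c/n^{3/2} = o(1/n) is below the triangle threshold p ~ 1/n. Asymptotically E[X] ~ (c³/6)·n^{3(1−α)} = (3³/6)·n^{-1.5} → 0, so by Markov's inequality G has no triangles w.h.p.

E[X] ≈ 0.0015; in regime p = Θ(1/n^{3/2}) E[X] tends to 0 (below the triangle threshold p ~ 1/n).


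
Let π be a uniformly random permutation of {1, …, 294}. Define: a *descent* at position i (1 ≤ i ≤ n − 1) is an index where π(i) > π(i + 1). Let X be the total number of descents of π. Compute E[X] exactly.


Write X = Σ X_I over i = 1, …, 293, with X_I the indicator of one descent.
There are 293 indicators.
For each fixed i, the pair (π(i), π(i+1)) is a uniformly random ordered pair of distinct values from {1, …, 294}; by symmetry P[π(i) > π(i+1)] = 1/2.
By linearity: E[X] = 293 · (1/2) = (294 − 1) · (1/2) = 293/2 ≈ 146.500.

E[X] = 293/2 = 146.500.


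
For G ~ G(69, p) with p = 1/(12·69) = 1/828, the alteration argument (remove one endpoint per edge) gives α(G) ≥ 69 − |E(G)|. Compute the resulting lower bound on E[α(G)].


E[|E(G)|] = C(69, 2)·p = 2346 · (1/828) = 17/6.
E[α(G)] ≥ n − E[|E(G)|] = 69 − 17/6 = 397/6.
Numerically: ≈ 66.16667.
(This is only a lower bound; the true E[α(G)] may be larger.)

E[α(G)] ≥ 397/6 ≈ 66.16667.


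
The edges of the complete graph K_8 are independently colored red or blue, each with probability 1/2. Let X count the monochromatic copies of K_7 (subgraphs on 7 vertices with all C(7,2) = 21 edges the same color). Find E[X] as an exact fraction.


Let X = Σ_S X_S over the C(8, 7) = 8 subsets S of size 7, where X_S = 1 if the K_7 on S is monochromatic.
For a fixed S, the K_7 on S has C(7, 2) = 21 edges. P[all 21 edges red] = (1/2)^21, and likewise for blue, so P[monochromatic] = 2·(1/2)^21 = 2^{1 − 21} = 1/1048576.
Summing: E[X] = C(8, 7) · 2^{1 − 21} = 8 · 1/1048576 = 1/131072.
Numerically: E[X] ≈ 0.0000.

E[X] = C(8,7)·2^(1−C(7,2)) = 1/131072 ≈ 0.0000.


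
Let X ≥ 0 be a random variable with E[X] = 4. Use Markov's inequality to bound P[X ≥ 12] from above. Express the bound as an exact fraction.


μ = E[X] = 4, a = 12.
Markov: P[X ≥ 12] ≤ μ/a = (4)/12 = 1/3.
Numerically: ≈ 0.333.
(Since a = 12 > μ = 4.000, the bound 1/3 is < 1 and informative.)

P[X ≥ 12] ≤ 1/3 ≈ 0.333.


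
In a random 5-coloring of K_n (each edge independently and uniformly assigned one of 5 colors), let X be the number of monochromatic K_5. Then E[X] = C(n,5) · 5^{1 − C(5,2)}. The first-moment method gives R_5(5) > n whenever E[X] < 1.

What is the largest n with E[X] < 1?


We need C(n, 5) · 5^{1 − 10} < 1, i.e. C(n, 5) < 5^{10 − 1} = 1953125.
Check values of n near the boundary:
  n = 46: C(46, 5) = 1370754; 1370754 < 1953125? YES
  n = 47: C(47, 5) = 1533939; 1533939 < 1953125? YES
  n = 48: C(48, 5) = 1712304; 1712304 < 1953125? YES
  n = 49: C(49, 5) = 1906884; 1906884 < 1953125? YES
  n = 50: C(50, 5) = 2118760; 2118760 < 1953125? NO
  n = 51: C(51, 5) = 2349060; 2349060 < 1953125? NO
  n = 52: C(52, 5) = 2598960; 2598960 < 1953125? NO
The largest n with C(n, 5) < 1953125 is n = 49 (where E[X] = 1906884/1953125 ≈ 0.9763). Hence R_5(5) > 49, i.e. R_5(5) ≥ 50.

Largest n = 49; hence R_5(5) > 49.


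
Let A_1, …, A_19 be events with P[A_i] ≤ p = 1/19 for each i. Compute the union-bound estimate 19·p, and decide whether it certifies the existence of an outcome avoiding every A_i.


Union bound: P[∪_{i=1}^{19} A_i] ≤ Σ_i P[A_i] ≤ 19·p = 19·(1/19) = 1.
Numerically: 1 ≈ 1.000000.
Is 1 < 1? NO.
Since the bound 1 is ≥ 1, the union bound is uninformative here; it does NOT by itself certify existence.

19·p = 1 ≈ 1.000000; existence NOT certified by the union bound.


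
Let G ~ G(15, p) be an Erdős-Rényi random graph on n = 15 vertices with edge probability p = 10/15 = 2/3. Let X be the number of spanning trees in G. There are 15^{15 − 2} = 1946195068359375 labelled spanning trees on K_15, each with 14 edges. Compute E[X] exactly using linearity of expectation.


K_15 has 15^{15 − 2} = 1946195068359375 labelled spanning trees.
For each such spanning tree H, let X_H = 1 if all 14 edges of H are present in G. Then P[X_H = 1] = p^{14} = (2/3)^{14} = 16384/4782969.
By linearity: E[X] = Σ_H E[X_H] = 1946195068359375 · p^{14} = 1946195068359375 · 16384/4782969 = 20000000000000/3.
Numerically: E[X] ≈ 6.6667e+12.

E[X] = 1946195068359375 · (2/3)^{14} = 20000000000000/3 ≈ 6.6667e+12.


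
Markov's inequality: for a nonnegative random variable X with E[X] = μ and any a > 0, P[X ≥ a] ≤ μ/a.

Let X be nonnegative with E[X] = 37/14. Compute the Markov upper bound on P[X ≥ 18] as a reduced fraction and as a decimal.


μ = E[X] = 37/14, a = 18.
Markov: P[X ≥ 18] ≤ μ/a = (37/14)/18 = 37/252.
Numerically: ≈ 0.1468.
(Since a = 18 > μ = 2.6429, the bound 37/252 is < 1 and informative.)

P[X ≥ 18] ≤ 37/252 ≈ 0.1468.


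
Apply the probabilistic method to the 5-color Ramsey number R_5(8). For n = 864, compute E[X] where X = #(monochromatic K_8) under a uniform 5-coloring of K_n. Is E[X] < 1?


E[X] = C(864, 8) · 5^{1 − 28} = 7455455062926006708 · 5^{−27} = 7455455062926006708/7450580596923828125.
As a reduced fraction: E[X] = 7455455062926006708/7450580596923828125 ≈ 1.0007.
Is E[X] < 1? NO.
Since E[X] ≥ 1, the first-moment bound is inconclusive at n = 864; it does NOT by itself certify R_5(8) > 864.

E[X] = 7455455062926006708/7450580596923828125 ≈ 1.0007; E[X] ≥ 1; first-moment method inconclusive here.


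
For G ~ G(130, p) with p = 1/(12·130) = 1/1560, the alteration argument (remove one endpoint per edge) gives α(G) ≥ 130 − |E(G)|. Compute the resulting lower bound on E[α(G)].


E[|E(G)|] = C(130, 2)·p = 8385 · (1/1560) = 43/8.
E[α(G)] ≥ n − E[|E(G)|] = 130 − 43/8 = 997/8.
Numerically: ≈ 124.625000.
(This is only a lower bound; the true E[α(G)] may be larger.)

E[α(G)] ≥ 997/8 ≈ 124.625000.


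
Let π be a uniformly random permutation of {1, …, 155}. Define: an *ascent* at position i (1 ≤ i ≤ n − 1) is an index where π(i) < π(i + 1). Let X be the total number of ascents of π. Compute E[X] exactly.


Write X = Σ X_I over i = 1, …, 154, with X_I the indicator of one ascent.
There are 154 indicators.
For each fixed i, the pair (π(i), π(i+1)) is a uniformly random ordered pair of distinct values from {1, …, 155}; by symmetry P[π(i) < π(i+1)] = 1/2.
By linearity: E[X] = 154 · (1/2) = (155 − 1) · (1/2) = 77 ≈ 77.000.

E[X] = 77 = 77.000.


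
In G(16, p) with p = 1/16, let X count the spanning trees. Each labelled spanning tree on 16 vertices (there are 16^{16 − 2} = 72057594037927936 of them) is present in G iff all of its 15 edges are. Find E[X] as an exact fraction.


K_16 has 16^{16 − 2} = 72057594037927936 labelled spanning trees.
For each such spanning tree H, let X_H = 1 if all 15 edges of H are present in G. Then P[X_H = 1] = p^{15} = (1/16)^{15} = 1/1152921504606846976.
Summing the indicators: E[X] = Σ_H E[X_H] = 72057594037927936 · p^{15} = 72057594037927936 · 1/1152921504606846976 = 1/16.
Numerically: E[X] ≈ 0.0625.

E[X] = 72057594037927936 · (1/16)^{15} = 1/16 ≈ 0.0625.


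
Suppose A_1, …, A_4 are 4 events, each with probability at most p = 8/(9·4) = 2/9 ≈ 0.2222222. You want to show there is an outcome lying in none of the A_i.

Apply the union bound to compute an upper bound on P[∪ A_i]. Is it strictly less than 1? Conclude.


Union bound: P[∪_{i=1}^{4} A_i] ≤ Σ_i P[A_i] ≤ 4·p = 4·(2/9) = 8/9.
Numerically: 8/9 ≈ 0.8888889.
Is 8/9 < 1? YES.
Since P[∪ A_i] ≤ 8/9 < 1, the complement has P[∩ A_i^c] ≥ 1 − 8/9 = 1/9 > 0, so some outcome avoids every A_i.

4·p = 8/9 ≈ 0.8888889; existence CERTIFIED by the union bound.


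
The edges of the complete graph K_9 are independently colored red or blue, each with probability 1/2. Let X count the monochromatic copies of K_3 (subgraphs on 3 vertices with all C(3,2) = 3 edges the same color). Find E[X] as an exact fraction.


Let X = Σ_S X_S over the C(9, 3) = 84 subsets S of size 3, where X_S = 1 if the K_3 on S is monochromatic.
For a fixed S, the K_3 on S has C(3, 2) = 3 edges. P[all 3 edges red] = (1/2)^3, and likewise for blue, so P[monochromatic] = 2·(1/2)^3 = 2^{1 − 3} = 1/4.
By linearity: E[X] = C(9, 3) · 2^{1 − 3} = 84 · 1/4 = 21.
Numerically: E[X] ≈ 21.0000.

E[X] = C(9,3)·2^(1−C(3,2)) = 21 ≈ 21.0000.


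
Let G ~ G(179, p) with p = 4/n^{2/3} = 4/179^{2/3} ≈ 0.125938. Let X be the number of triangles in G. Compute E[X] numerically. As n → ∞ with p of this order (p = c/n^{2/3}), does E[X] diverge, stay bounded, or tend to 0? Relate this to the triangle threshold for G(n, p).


Number of potential triangles: C(179, 3) = 939929.
Each occurs with probability p³ ≈ (0.125938)³ ≈ 1.99744078e-03.
By linearity: E[X] = C(179, 3)·p³ ≈ 939929 · 1.99744078e-03 ≈ 1877.452514.
Since α = 2/3 < 1, p = c/n^{2/3} ≫ 1/n is above the triangle threshold p ~ 1/n. Asymptotically E[X] ~ (c³/6)·n^{3(1−α)} = (4³/6)·n^{1} → ∞; triangles are abundant w.h.p.

E[X] ≈ 1877.452514; in regime p = Θ(1/n^{2/3}) E[X] diverges (above the triangle threshold p ~ 1/n).


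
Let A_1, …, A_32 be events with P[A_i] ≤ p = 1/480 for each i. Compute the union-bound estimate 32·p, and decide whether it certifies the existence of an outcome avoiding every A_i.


Union bound: P[∪_{i=1}^{32} A_i] ≤ Σ_i P[A_i] ≤ 32·p = 32·(1/480) = 1/15.
Numerically: 1/15 ≈ 0.067.
Is 1/15 < 1? YES.
Since P[∪ A_i] ≤ 1/15 < 1, the complement has P[∩ A_i^c] ≥ 1 − 1/15 = 14/15 > 0, so some outcome avoids every A_i.

32·p = 1/15 ≈ 0.067; existence CERTIFIED by the union bound.


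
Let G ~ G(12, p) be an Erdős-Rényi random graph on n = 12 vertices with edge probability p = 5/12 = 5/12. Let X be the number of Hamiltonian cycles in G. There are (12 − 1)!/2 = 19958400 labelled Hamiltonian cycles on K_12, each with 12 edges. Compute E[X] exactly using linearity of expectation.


K_12 has (12 − 1)!/2 = 19958400 labelled Hamiltonian cycles.
For each such Hamiltonian cycle H, let X_H = 1 if all 12 edges of H are present in G. Then P[X_H = 1] = p^{12} = (5/12)^{12} = 244140625/8916100448256.
By linearity of expectation: E[X] = Σ_H E[X_H] = 19958400 · p^{12} = 19958400 · 244140625/8916100448256 = 469970703125/859963392.
Numerically: E[X] ≈ 546.5.

E[X] = 19958400 · (5/12)^{12} = 469970703125/859963392 ≈ 546.5.


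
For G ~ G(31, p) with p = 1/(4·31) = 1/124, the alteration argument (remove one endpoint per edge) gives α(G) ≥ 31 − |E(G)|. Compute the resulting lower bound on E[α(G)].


E[|E(G)|] = C(31, 2)·p = 465 · (1/124) = 15/4.
E[α(G)] ≥ n − E[|E(G)|] = 31 − 15/4 = 109/4.
Numerically: ≈ 27.250.
(This is only a lower bound; the true E[α(G)] may be larger.)

E[α(G)] ≥ 109/4 ≈ 27.250.


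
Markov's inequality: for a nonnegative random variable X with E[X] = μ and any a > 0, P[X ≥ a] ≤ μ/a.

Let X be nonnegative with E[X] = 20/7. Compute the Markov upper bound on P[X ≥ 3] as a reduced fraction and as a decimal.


μ = E[X] = 20/7, a = 3.
Markov: P[X ≥ 3] ≤ μ/a = (20/7)/3 = 20/21.
Numerically: ≈ 0.952381.
(Since a = 3 > μ = 2.857143, the bound 20/21 is < 1 and informative.)

P[X ≥ 3] ≤ 20/21 ≈ 0.952381.


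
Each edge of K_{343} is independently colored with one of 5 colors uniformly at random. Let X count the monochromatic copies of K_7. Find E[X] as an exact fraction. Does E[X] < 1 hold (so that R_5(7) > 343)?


E[X] = C(343, 7) · 5^{1 − 21} = 104200375748469 · 5^{−20} = 104200375748469/95367431640625.
As a reduced fraction: E[X] = 104200375748469/95367431640625 ≈ 1.093.
Is E[X] < 1? NO.
Since E[X] ≥ 1, the first-moment bound is inconclusive at n = 343; it does NOT by itself certify R_5(7) > 343.

E[X] = 104200375748469/95367431640625 ≈ 1.093; E[X] ≥ 1; first-moment method inconclusive here.


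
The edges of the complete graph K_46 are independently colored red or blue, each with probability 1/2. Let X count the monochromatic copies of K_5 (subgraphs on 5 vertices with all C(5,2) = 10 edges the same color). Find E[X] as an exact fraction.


Let X = Σ_S X_S over the C(46, 5) = 1370754 subsets S of size 5, where X_S = 1 if the K_5 on S is monochromatic.
For a fixed S, the K_5 on S has C(5, 2) = 10 edges. P[all 10 edges red] = (1/2)^10, and likewise for blue, so P[monochromatic] = 2·(1/2)^10 = 2^{1 − 10} = 1/512.
By linearity of expectation: E[X] = C(46, 5) · 2^{1 − 10} = 1370754 · 1/512 = 685377/256.
Numerically: E[X] ≈ 2677.254.

E[X] = C(46,5)·2^(1−C(5,2)) = 685377/256 ≈ 2677.254.


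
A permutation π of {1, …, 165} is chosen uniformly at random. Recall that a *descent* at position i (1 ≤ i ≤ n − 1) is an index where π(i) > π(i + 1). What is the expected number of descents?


Write X = Σ X_I over i = 1, …, 164, with X_I the indicator of one descent.
There are 164 indicators.
For each fixed i, the pair (π(i), π(i+1)) is a uniformly random ordered pair of distinct values from {1, …, 165}; by symmetry P[π(i) > π(i+1)] = 1/2.
By linearity: E[X] = 164 · (1/2) = (165 − 1) · (1/2) = 82 ≈ 82.000000.

E[X] = 82 = 82.000000.


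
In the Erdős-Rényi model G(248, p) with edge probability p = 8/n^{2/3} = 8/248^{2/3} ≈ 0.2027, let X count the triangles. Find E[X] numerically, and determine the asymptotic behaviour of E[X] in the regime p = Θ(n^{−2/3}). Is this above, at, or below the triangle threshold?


Number of potential triangles: C(248, 3) = 2511496.
Each occurs with probability p³ ≈ (0.2027)³ ≈ 8.324662e-03.
By linearity: E[X] = C(248, 3)·p³ ≈ 2511496 · 8.324662e-03 ≈ 20907.3548.
Since α = 2/3 < 1, p = c/n^{2/3} ≫ 1/n is above the triangle threshold p ~ 1/n. Asymptotically E[X] ~ (c³/6)·n^{3(1−α)} = (8³/6)·n^{1} → ∞; triangles are abundant w.h.p.

E[X] ≈ 20907.3548; in regime p = Θ(1/n^{2/3}) E[X] diverges (above the triangle threshold p ~ 1/n).


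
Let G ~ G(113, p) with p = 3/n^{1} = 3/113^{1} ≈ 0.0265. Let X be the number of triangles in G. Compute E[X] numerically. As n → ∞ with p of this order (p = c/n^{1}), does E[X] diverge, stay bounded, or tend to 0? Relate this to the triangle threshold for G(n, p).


Number of potential triangles: C(113, 3) = 234136.
Each occurs with probability p³ ≈ (0.0265)³ ≈ 1.87124e-05.
By linearity: E[X] = C(113, 3)·p³ ≈ 234136 · 1.87124e-05 ≈ 4.381.
Here α = 1, so p = 3/n is exactly at the triangle threshold p ~ 1/n. Asymptotically E[X] → c³/6 = 3³/6 = 9/2 ≈ 4.500, a bounded constant. In this regime the triangle count is asymptotically Poisson(c³/6).

E[X] ≈ 4.381; in regime p = Θ(1/n^{1}) E[X] stays bounded (at the triangle threshold p ~ 1/n).


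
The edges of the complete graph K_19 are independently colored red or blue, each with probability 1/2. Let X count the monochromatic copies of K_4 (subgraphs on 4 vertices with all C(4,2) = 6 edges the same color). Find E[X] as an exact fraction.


Let X = Σ_S X_S over the C(19, 4) = 3876 subsets S of size 4, where X_S = 1 if the K_4 on S is monochromatic.
For a fixed S, the K_4 on S has C(4, 2) = 6 edges. P[all 6 edges red] = (1/2)^6, and likewise for blue, so P[monochromatic] = 2·(1/2)^6 = 2^{1 − 6} = 1/32.
By linearity of expectation: E[X] = C(19, 4) · 2^{1 − 6} = 3876 · 1/32 = 969/8.
Numerically: E[X] ≈ 121.125000.

E[X] = C(19,4)·2^(1−C(4,2)) = 969/8 ≈ 121.125000.


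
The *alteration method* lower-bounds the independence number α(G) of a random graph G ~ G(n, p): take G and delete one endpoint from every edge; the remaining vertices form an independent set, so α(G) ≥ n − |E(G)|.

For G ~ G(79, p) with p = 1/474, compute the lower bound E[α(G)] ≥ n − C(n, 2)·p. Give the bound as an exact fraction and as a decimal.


E[|E(G)|] = C(79, 2)·p = 3081 · (1/474) = 13/2.
E[α(G)] ≥ n − E[|E(G)|] = 79 − 13/2 = 145/2.
Numerically: ≈ 72.500.
(This is only a lower bound; the true E[α(G)] may be larger.)

E[α(G)] ≥ 145/2 ≈ 72.500.


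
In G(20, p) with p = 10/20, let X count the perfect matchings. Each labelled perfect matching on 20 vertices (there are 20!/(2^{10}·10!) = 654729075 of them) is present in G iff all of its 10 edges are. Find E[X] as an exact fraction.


K_20 has 20!/(2^{10}·10!) = 654729075 labelled perfect matchings.
For each such perfect matching H, let X_H = 1 if all 10 edges of H are present in G. Then P[X_H = 1] = p^{10} = (1/2)^{10} = 1/1024.
By linearity of expectation: E[X] = Σ_H E[X_H] = 654729075 · p^{10} = 654729075 · 1/1024 = 654729075/1024.
Numerically: E[X] ≈ 6.3938e+05.

E[X] = 654729075 · (1/2)^{10} = 654729075/1024 ≈ 6.3938e+05.


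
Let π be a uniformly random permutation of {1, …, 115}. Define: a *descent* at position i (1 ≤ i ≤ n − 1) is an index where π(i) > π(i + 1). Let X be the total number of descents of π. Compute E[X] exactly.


Write X = Σ X_I over i = 1, …, 114, with X_I the indicator of one descent.
There are 114 indicators.
For each fixed i, the pair (π(i), π(i+1)) is a uniformly random ordered pair of distinct values from {1, …, 115}; by symmetry P[π(i) > π(i+1)] = 1/2.
By linearity: E[X] = 114 · (1/2) = (115 − 1) · (1/2) = 57 ≈ 57.00000.

E[X] = 57 = 57.00000.


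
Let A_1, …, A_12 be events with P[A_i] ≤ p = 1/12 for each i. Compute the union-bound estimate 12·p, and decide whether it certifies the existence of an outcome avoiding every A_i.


Union bound: P[∪_{i=1}^{12} A_i] ≤ Σ_i P[A_i] ≤ 12·p = 12·(1/12) = 1.
Numerically: 1 ≈ 1.00000.
Is 1 < 1? NO.
Since the bound 1 is ≥ 1, the union bound is uninformative here; it does NOT by itself certify existence.

12·p = 1 ≈ 1.00000; existence NOT certified by the union bound.


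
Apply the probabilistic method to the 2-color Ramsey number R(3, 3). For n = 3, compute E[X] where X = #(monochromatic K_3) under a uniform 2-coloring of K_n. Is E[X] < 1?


E[X] = C(3, 3) · 2^{1 − 3} = 1 · 2^{−2} = 1/4.
As a reduced fraction: E[X] = 1/4 ≈ 0.250000.
Is E[X] < 1? YES.
Since E[X] < 1, there exists a 2-coloring of K_{3} with no monochromatic K_3; hence R(3, 3) > 3.

E[X] = 1/4 ≈ 0.250000; E[X] < 1, so R(3, 3) > 3.


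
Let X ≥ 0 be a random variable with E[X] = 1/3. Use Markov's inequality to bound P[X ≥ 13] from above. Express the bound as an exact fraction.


μ = E[X] = 1/3, a = 13.
Markov: P[X ≥ 13] ≤ μ/a = (1/3)/13 = 1/39.
Numerically: ≈ 0.025641.
(Since a = 13 > μ = 0.333333, the bound 1/39 is < 1 and informative.)

P[X ≥ 13] ≤ 1/39 ≈ 0.025641.


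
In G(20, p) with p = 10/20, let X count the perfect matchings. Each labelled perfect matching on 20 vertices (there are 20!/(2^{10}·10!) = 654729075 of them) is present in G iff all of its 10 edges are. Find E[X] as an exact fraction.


K_20 has 20!/(2^{10}·10!) = 654729075 labelled perfect matchings.
For each such perfect matching H, let X_H = 1 if all 10 edges of H are present in G. Then P[X_H = 1] = p^{10} = (1/2)^{10} = 1/1024.
By linearity of expectation: E[X] = Σ_H E[X_H] = 654729075 · p^{10} = 654729075 · 1/1024 = 654729075/1024.
Numerically: E[X] ≈ 6.39e+05.

E[X] = 654729075 · (1/2)^{10} = 654729075/1024 ≈ 6.39e+05.


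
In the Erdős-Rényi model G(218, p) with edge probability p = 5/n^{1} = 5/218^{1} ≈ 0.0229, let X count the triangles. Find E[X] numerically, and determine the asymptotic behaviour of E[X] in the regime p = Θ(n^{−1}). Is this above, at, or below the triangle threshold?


Number of potential triangles: C(218, 3) = 1703016.
Each occurs with probability p³ ≈ (0.0229)³ ≈ 1.20654e-05.
By linearity: E[X] = C(218, 3)·p³ ≈ 1703016 · 1.20654e-05 ≈ 20.548.
Here α = 1, so p = 5/n is exactly at the triangle threshold p ~ 1/n. Asymptotically E[X] → c³/6 = 5³/6 = 125/6 ≈ 20.833, a bounded constant. In this regime the triangle count is asymptotically Poisson(c³/6).

E[X] ≈ 20.548; in regime p = Θ(1/n^{1}) E[X] stays bounded (at the triangle threshold p ~ 1/n).


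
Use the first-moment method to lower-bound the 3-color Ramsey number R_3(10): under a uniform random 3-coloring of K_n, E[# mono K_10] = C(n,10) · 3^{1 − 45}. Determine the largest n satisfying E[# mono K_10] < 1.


We need C(n, 10) · 3^{1 − 45} < 1, i.e. C(n, 10) < 3^{45 − 1} = 984770902183611232881.
Check values of n near the boundary:
  n = 570: C(570, 10) = 921524823451961408691; 921524823451961408691 < 984770902183611232881? YES
  n = 571: C(571, 10) = 937951290893172842001; 937951290893172842001 < 984770902183611232881? YES
  n = 572: C(572, 10) = 954640815642161682606; 954640815642161682606 < 984770902183611232881? YES
  n = 573: C(573, 10) = 971597135635805762226; 971597135635805762226 < 984770902183611232881? YES
  n = 574: C(574, 10) = 988824035203816502691; 988824035203816502691 < 984770902183611232881? NO
The largest n with C(n, 10) < 984770902183611232881 is n = 573 (where E[X] = 35985079097622435638/36472996377170786403 ≈ 0.9866). Hence R_3(10) > 573, i.e. R_3(10) ≥ 574.

Largest n = 573; hence R_3(10) > 573.


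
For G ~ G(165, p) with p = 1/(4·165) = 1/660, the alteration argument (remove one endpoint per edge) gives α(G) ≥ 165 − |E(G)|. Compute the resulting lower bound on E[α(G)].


E[|E(G)|] = C(165, 2)·p = 13530 · (1/660) = 41/2.
E[α(G)] ≥ n − E[|E(G)|] = 165 − 41/2 = 289/2.
Numerically: ≈ 144.500.
(This is only a lower bound; the true E[α(G)] may be larger.)

E[α(G)] ≥ 289/2 ≈ 144.500.


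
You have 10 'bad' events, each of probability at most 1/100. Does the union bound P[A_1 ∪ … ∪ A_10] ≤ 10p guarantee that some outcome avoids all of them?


Union bound: P[∪_{i=1}^{10} A_i] ≤ Σ_i P[A_i] ≤ 10·p = 10·(1/100) = 1/10.
Numerically: 1/10 ≈ 0.100.
Is 1/10 < 1? YES.
Since P[∪ A_i] ≤ 1/10 < 1, the complement has P[∩ A_i^c] ≥ 1 − 1/10 = 9/10 > 0, so some outcome avoids every A_i.

10·p = 1/10 ≈ 0.100; existence CERTIFIED by the union bound.


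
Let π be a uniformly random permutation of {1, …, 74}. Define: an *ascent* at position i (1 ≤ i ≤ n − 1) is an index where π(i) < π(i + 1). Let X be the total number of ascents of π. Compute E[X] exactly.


Write X = Σ X_I over i = 1, …, 73, with X_I the indicator of one ascent.
There are 73 indicators.
For each fixed i, the pair (π(i), π(i+1)) is a uniformly random ordered pair of distinct values from {1, …, 74}; by symmetry P[π(i) < π(i+1)] = 1/2.
By linearity: E[X] = 73 · (1/2) = (74 − 1) · (1/2) = 73/2 ≈ 36.500.

E[X] = 73/2 = 36.500.


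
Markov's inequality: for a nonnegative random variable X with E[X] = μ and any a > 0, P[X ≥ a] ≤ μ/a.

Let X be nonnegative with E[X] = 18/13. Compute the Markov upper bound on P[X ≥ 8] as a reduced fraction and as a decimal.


μ = E[X] = 18/13, a = 8.
Markov: P[X ≥ 8] ≤ μ/a = (18/13)/8 = 9/52.
Numerically: ≈ 0.17308.
(Since a = 8 > μ = 1.38462, the bound 9/52 is < 1 and informative.)

P[X ≥ 8] ≤ 9/52 ≈ 0.17308.


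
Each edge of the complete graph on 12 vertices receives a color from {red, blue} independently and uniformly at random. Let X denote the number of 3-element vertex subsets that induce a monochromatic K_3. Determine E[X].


Let X = Σ_S X_S over the C(12, 3) = 220 subsets S of size 3, where X_S = 1 if the K_3 on S is monochromatic.
For a fixed S, the K_3 on S has C(3, 2) = 3 edges. P[all 3 edges red] = (1/2)^3, and likewise for blue, so P[monochromatic] = 2·(1/2)^3 = 2^{1 − 3} = 1/4.
By linearity: E[X] = C(12, 3) · 2^{1 − 3} = 220 · 1/4 = 55.
Numerically: E[X] ≈ 55.00000.

E[X] = C(12,3)·2^(1−C(3,2)) = 55 ≈ 55.00000.


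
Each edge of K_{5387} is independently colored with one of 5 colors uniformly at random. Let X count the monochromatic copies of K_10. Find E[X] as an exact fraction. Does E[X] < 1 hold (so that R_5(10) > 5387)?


E[X] = C(5387, 10) · 5^{1 − 45} = 5624406917627224603154306376491 · 5^{−44} = 5624406917627224603154306376491/5684341886080801486968994140625.
As a reduced fraction: E[X] = 5624406917627224603154306376491/5684341886080801486968994140625 ≈ 0.9894561.
Is E[X] < 1? YES.
Since E[X] < 1, there exists a 5-coloring of K_{5387} with no monochromatic K_10; hence R_5(10) > 5387.

E[X] = 5624406917627224603154306376491/5684341886080801486968994140625 ≈ 0.9894561; E[X] < 1, so R_5(10) > 5387.


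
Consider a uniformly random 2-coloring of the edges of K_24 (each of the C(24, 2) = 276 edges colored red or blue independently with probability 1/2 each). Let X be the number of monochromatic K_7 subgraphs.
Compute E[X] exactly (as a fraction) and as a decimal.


Let X = Σ_S X_S over the C(24, 7) = 346104 subsets S of size 7, where X_S = 1 if the K_7 on S is monochromatic.
For a fixed S, the K_7 on S has C(7, 2) = 21 edges. P[all 21 edges red] = (1/2)^21, and likewise for blue, so P[monochromatic] = 2·(1/2)^21 = 2^{1 − 21} = 1/1048576.
Summing: E[X] = C(24, 7) · 2^{1 − 21} = 346104 · 1/1048576 = 43263/131072.
Numerically: E[X] ≈ 0.330.

E[X] = C(24,7)·2^(1−C(7,2)) = 43263/131072 ≈ 0.330.


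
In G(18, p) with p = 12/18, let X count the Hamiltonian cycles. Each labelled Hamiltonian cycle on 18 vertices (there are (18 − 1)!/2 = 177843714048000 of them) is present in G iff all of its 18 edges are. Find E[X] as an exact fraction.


K_18 has (18 − 1)!/2 = 177843714048000 labelled Hamiltonian cycles.
For each such Hamiltonian cycle H, let X_H = 1 if all 18 edges of H are present in G. Then P[X_H = 1] = p^{18} = (2/3)^{18} = 262144/387420489.
By linearity: E[X] = Σ_H E[X_H] = 177843714048000 · p^{18} = 177843714048000 · 262144/387420489 = 63951526166528000/531441.
Numerically: E[X] ≈ 1.2e+11.

E[X] = 177843714048000 · (2/3)^{18} = 63951526166528000/531441 ≈ 1.2e+11.


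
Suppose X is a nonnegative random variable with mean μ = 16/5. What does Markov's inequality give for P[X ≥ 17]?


μ = E[X] = 16/5, a = 17.
Markov: P[X ≥ 17] ≤ μ/a = (16/5)/17 = 16/85.
Numerically: ≈ 0.1882.
(Since a = 17 > μ = 3.2000, the bound 16/85 is < 1 and informative.)

P[X ≥ 17] ≤ 16/85 ≈ 0.1882.


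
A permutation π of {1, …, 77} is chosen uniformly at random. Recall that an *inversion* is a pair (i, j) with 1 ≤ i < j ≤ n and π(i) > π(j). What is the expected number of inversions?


Write X = Σ X_I over the C(77, 2) = 2926 pairs i < j, with X_I the indicator of one inversion.
There are 2926 indicators.
For each fixed pair i < j, the values π(i) and π(j) are two distinct elements of {1, …, 77} in uniformly random order; by symmetry P[π(i) > π(j)] = 1/2.
By linearity: E[X] = 2926 · (1/2) = C(77, 2) · (1/2) = 2926/2 = 1463 ≈ 1463.00000.

E[X] = 1463 = 1463.00000.


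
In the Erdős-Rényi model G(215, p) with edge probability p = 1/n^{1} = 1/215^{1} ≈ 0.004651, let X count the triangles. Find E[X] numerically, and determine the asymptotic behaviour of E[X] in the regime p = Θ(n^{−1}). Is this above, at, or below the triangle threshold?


Number of potential triangles: C(215, 3) = 1633355.
Each occurs with probability p³ ≈ (0.004651)³ ≈ 1.006201e-07.
By linearity: E[X] = C(215, 3)·p³ ≈ 1633355 · 1.006201e-07 ≈ 0.1643.
Here α = 1, so p = 1/n is exactly at the triangle threshold p ~ 1/n. Asymptotically E[X] → c³/6 = 1³/6 = 1/6 ≈ 0.1667, a bounded constant. In this regime the triangle count is asymptotically Poisson(c³/6).

E[X] ≈ 0.1643; in regime p = Θ(1/n^{1}) E[X] stays bounded (at the triangle threshold p ~ 1/n).


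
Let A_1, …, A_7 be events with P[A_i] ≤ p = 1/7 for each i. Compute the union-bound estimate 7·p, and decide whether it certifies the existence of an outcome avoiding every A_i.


Union bound: P[∪_{i=1}^{7} A_i] ≤ Σ_i P[A_i] ≤ 7·p = 7·(1/7) = 1.
Numerically: 1 ≈ 1.0000.
Is 1 < 1? NO.
Since the bound 1 is ≥ 1, the union bound is uninformative here; it does NOT by itself certify existence.

7·p = 1 ≈ 1.0000; existence NOT certified by the union bound.


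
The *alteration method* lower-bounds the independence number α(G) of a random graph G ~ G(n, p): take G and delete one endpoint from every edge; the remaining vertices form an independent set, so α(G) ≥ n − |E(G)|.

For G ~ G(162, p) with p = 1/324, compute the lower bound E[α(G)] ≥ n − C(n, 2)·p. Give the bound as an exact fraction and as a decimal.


E[|E(G)|] = C(162, 2)·p = 13041 · (1/324) = 161/4.
E[α(G)] ≥ n − E[|E(G)|] = 162 − 161/4 = 487/4.
Numerically: ≈ 121.75000.
(This is only a lower bound; the true E[α(G)] may be larger.)

E[α(G)] ≥ 487/4 ≈ 121.75000.


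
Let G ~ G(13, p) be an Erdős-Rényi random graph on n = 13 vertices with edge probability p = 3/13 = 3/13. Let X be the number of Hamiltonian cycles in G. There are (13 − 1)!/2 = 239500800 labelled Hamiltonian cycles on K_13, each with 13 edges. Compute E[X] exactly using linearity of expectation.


K_13 has (13 − 1)!/2 = 239500800 labelled Hamiltonian cycles.
For each such Hamiltonian cycle H, let X_H = 1 if all 13 edges of H are present in G. Then P[X_H = 1] = p^{13} = (3/13)^{13} = 1594323/302875106592253.
By linearity of expectation: E[X] = Σ_H E[X_H] = 239500800 · p^{13} = 239500800 · 1594323/302875106592253 = 381841633958400/302875106592253.
Numerically: E[X] ≈ 1.2607.

E[X] = 239500800 · (3/13)^{13} = 381841633958400/302875106592253 ≈ 1.2607.


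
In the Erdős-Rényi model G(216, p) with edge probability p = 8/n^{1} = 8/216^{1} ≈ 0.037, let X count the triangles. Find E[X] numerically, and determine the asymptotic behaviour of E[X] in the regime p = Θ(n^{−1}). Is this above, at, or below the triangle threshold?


Number of potential triangles: C(216, 3) = 1656360.
Each occurs with probability p³ ≈ (0.037)³ ≈ 5.08053e-05.
By linearity: E[X] = C(216, 3)·p³ ≈ 1656360 · 5.08053e-05 ≈ 84.152.
Here α = 1, so p = 8/n is exactly at the triangle threshold p ~ 1/n. Asymptotically E[X] → c³/6 = 8³/6 = 256/3 ≈ 85.333, a bounded constant. In this regime the triangle count is asymptotically Poisson(c³/6).

E[X] ≈ 84.152; in regime p = Θ(1/n^{1}) E[X] stays bounded (at the triangle threshold p ~ 1/n).


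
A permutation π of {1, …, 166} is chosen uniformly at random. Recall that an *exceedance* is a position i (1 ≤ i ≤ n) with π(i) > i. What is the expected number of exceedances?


Write X = Σ_{i=1}^{166} X_i, where X_i = 1_{π(i) > i}.
For each fixed i, π(i) is uniform over {1, …, 166} (marginal of a uniform permutation), so P[π(i) > i] = (n − i)/n. Summing: Σ_{i=1}^{166} (n − i)/n = (0 + 1 + … + 165)/166 = 166(166 − 1)/(2·166) = (166 − 1)/2.
Hence E[X] = Σ_{i=1}^{166} (166 − i)/166 = 165/2 ≈ 82.50000.

E[X] = 165/2 = 82.50000.


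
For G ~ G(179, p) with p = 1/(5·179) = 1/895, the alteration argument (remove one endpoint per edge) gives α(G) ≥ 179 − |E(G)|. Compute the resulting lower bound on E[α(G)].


E[|E(G)|] = C(179, 2)·p = 15931 · (1/895) = 89/5.
E[α(G)] ≥ n − E[|E(G)|] = 179 − 89/5 = 806/5.
Numerically: ≈ 161.200000.
(This is only a lower bound; the true E[α(G)] may be larger.)

E[α(G)] ≥ 806/5 ≈ 161.200000.


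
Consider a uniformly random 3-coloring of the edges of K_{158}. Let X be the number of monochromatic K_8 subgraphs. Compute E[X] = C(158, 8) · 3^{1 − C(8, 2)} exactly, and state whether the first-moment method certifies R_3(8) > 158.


E[X] = C(158, 8) · 3^{1 − 28} = 8044984271181 · 3^{−27} = 8044984271181/7625597484987.
As a reduced fraction: E[X] = 2681661423727/2541865828329 ≈ 1.0550.
Is E[X] < 1? NO.
Since E[X] ≥ 1, the first-moment bound is inconclusive at n = 158; it does NOT by itself certify R_3(8) > 158.

E[X] = 2681661423727/2541865828329 ≈ 1.0550; E[X] ≥ 1; first-moment method inconclusive here.


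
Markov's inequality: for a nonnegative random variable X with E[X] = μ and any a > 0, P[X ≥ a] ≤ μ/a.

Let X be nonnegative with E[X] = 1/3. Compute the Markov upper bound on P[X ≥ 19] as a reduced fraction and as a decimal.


μ = E[X] = 1/3, a = 19.
Markov: P[X ≥ 19] ≤ μ/a = (1/3)/19 = 1/57.
Numerically: ≈ 0.01754.
(Since a = 19 > μ = 0.33333, the bound 1/57 is < 1 and informative.)

P[X ≥ 19] ≤ 1/57 ≈ 0.01754.


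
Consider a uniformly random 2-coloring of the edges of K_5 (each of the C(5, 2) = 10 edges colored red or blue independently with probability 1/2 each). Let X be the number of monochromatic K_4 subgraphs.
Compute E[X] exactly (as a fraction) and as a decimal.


Let X = Σ_S X_S over the C(5, 4) = 5 subsets S of size 4, where X_S = 1 if the K_4 on S is monochromatic.
For a fixed S, the K_4 on S has C(4, 2) = 6 edges. P[all 6 edges red] = (1/2)^6, and likewise for blue, so P[monochromatic] = 2·(1/2)^6 = 2^{1 − 6} = 1/32.
Summing: E[X] = C(5, 4) · 2^{1 − 6} = 5 · 1/32 = 5/32.
Numerically: E[X] ≈ 0.156.

E[X] = C(5,4)·2^(1−C(4,2)) = 5/32 ≈ 0.156.
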